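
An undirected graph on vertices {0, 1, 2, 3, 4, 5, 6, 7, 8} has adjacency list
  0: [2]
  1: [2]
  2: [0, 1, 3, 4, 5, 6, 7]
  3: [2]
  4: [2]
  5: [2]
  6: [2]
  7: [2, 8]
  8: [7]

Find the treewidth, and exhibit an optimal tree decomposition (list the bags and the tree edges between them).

Treewidth 1.
One optimal decomposition is:
Bags: B1 = {0, 2}  B2 = {2, 7}  B3 = {1, 2}  B4 = {2, 4}  B5 = {2, 5}  B6 = {2, 6}  B7 = {7, 8}  B8 = {2, 3}
Tree: B1–B2, B2–B3, B2–B4, B1–B5, B5–B6, B2–B7, B3–B8

Every bag has size at most 2, so the width is 2 − 1 = 1 and tw(G) ≤ 1. Since G has at least one edge (e.g. 2–0), it is not an edgeless graph, so tw(G) ≥ 1. Therefore the treewidth is 1.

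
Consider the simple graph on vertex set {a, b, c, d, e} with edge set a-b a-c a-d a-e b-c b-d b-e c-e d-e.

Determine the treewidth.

A width-3 tree decomposition is:
Bags: B1 = {a, b, d, e}  B2 = {a, b, c, e}
Tree: B1–B2
Each bag holds 4 vertices, so the decomposition has width 3, which upper-bounds the treewidth. For the lower bound, the 4 vertices {a, b, d, e} are pairwise adjacent, and any tree decomposition puts a clique entirely inside one bag — forcing width ≥ 3. Therefore the treewidth is 3.

3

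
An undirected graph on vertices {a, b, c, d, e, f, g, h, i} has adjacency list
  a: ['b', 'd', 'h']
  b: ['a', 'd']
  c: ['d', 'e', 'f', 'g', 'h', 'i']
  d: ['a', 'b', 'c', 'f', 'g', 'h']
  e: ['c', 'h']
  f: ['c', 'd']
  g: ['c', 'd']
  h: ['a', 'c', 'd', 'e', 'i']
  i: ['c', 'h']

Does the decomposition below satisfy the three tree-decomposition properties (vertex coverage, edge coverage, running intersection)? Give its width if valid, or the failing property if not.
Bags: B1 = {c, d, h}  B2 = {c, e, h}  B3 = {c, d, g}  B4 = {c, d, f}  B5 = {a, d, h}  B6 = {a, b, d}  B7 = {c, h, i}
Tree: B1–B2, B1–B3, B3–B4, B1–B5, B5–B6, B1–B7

Checking the three conditions: (i) the bags cover all of {a, b, c, d, e, f, g, h, i}; (ii) for each edge, some bag contains both endpoints; (iii) the bags containing any fixed vertex form a subtree. All hold, so the decomposition is valid with width 3 − 1 = 2.

Yes; width 2.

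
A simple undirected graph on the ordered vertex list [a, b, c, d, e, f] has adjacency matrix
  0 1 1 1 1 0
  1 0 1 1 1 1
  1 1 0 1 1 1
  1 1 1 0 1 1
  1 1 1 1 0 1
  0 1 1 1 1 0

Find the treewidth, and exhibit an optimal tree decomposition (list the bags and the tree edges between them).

Treewidth 4.
One such decomposition:
Bags: B1 = {a, b, c, d, e}  B2 = {b, c, d, e, f}
Tree: B1–B2

Each bag holds 5 vertices, so the decomposition has width 4, which upper-bounds the treewidth. Conversely, {b, c, d, e, f} is a clique of size 5, and the vertices of any clique must share a bag in every tree decomposition; so some bag has ≥ 5 vertices and tw(G) ≥ 4. Hence tw(G) = 4 exactly.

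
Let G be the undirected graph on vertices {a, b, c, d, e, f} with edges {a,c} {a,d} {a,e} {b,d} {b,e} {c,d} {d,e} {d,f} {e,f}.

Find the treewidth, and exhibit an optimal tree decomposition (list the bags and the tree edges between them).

Treewidth 2.
One such decomposition:
Bags: B1 = {b, d, e}  B2 = {a, d, e}  B3 = {a, c, d}  B4 = {d, e, f}
Tree: B1–B2, B2–B3, B2–B4

The largest bag has 3 vertices, giving width 2; this decomposition certifies tw(G) ≤ 2. For the lower bound, the 3 vertices {d, e, f} are pairwise adjacent, and any tree decomposition puts a clique entirely inside one bag — forcing width ≥ 2. Combining the bounds, tw(G) = 2.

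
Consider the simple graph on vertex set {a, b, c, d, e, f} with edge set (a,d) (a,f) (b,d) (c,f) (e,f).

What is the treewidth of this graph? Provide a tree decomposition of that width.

Treewidth 1.
One such decomposition:
Bags: B1 = {a, d}  B2 = {a, f}  B3 = {c, f}  B4 = {b, d}  B5 = {e, f}
Tree: B1–B2, B2–B3, B1–B4, B3–B5

Every bag has size at most 2, so the width is 2 − 1 = 1 and tw(G) ≤ 1. G has an edge, so its treewidth is at least 1. Hence tw(G) = 1 exactly.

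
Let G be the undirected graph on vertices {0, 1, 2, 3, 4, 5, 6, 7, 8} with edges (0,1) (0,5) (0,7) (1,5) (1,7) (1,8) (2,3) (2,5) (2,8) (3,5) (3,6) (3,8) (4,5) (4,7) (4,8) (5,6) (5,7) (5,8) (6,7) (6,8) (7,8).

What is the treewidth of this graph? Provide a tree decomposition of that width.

Every bag has size at most 4, so the width is 4 − 1 = 3 and tw(G) ≤ 3. Conversely, {0, 1, 5, 7} is a clique of size 4, and the vertices of any clique must share a bag in every tree decomposition; so some bag has ≥ 4 vertices and tw(G) ≥ 3. Therefore the treewidth is 3.

Treewidth 3.
Bags: B1 = {4, 5, 7, 8}  B2 = {5, 6, 7, 8}  B3 = {3, 5, 6, 8}  B4 = {2, 3, 5, 8}  B5 = {1, 5, 7, 8}  B6 = {0, 1, 5, 7}
Tree: B1–B2, B2–B3, B3–B4, B2–B5, B5–B6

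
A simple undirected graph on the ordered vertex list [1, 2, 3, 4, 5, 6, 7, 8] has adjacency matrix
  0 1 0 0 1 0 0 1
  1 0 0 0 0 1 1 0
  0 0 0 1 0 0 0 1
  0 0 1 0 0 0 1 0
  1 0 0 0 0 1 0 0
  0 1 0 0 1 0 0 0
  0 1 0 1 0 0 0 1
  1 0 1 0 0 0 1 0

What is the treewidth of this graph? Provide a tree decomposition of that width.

The largest bag has 3 vertices, giving width 2; this decomposition certifies tw(G) ≤ 2. The edges 3–4–7–8–3 form a cycle, so G is not a tree and its treewidth is at least 2. Therefore the treewidth is 2.

Treewidth 2.
Bags: B1 = {3, 4, 8}  B2 = {4, 7, 8}  B3 = {1, 7, 8}  B4 = {1, 2, 7}  B5 = {1, 2, 5}  B6 = {2, 5, 6}
Tree: B1–B2, B2–B3, B3–B4, B4–B5, B5–B6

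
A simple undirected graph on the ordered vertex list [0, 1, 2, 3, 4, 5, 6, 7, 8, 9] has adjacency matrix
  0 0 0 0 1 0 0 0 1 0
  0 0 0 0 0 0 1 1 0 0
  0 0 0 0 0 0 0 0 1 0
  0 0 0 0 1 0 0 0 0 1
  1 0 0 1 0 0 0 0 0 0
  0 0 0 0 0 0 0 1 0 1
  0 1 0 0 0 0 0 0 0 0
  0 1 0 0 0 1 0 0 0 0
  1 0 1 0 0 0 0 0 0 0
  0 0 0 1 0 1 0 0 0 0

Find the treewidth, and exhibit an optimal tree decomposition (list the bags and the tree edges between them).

Every bag has size at most 2, so the width is 2 − 1 = 1 and tw(G) ≤ 1. Since G has at least one edge (e.g. 6–1), it is not an edgeless graph, so tw(G) ≥ 1. Therefore the treewidth is 1.

Treewidth 1.
Bags: B1 = {1, 6}  B2 = {1, 7}  B3 = {5, 7}  B4 = {5, 9}  B5 = {3, 9}  B6 = {3, 4}  B7 = {0, 4}  B8 = {0, 8}  B9 = {2, 8}
Tree: B1–B2, B2–B3, B3–B4, B4–B5, B5–B6, B6–B7, B7–B8, B8–B9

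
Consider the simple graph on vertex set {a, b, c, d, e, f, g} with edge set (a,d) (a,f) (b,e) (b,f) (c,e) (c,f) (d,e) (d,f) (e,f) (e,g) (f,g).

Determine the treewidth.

A width-2 tree decomposition is:
Bags: B1 = {a, d, f}  B2 = {d, e, f}  B3 = {c, e, f}  B4 = {e, f, g}  B5 = {b, e, f}
Tree: B1–B2, B2–B3, B3–B4, B3–B5
Every bag has size at most 3, so the width is 3 − 1 = 2 and tw(G) ≤ 2. On the other hand G contains the 3-clique {d, e, f}. A clique must lie in a single bag of any decomposition, so no decomposition can have width below 2. The upper and lower bounds meet at 2, so that is the treewidth.

2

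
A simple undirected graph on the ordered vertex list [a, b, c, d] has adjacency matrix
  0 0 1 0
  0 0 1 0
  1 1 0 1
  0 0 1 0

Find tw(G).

A width-1 tree decomposition is:
Bags: B1 = {b, c}  B2 = {c, d}  B3 = {a, c}
Tree: B1–B2, B2–B3
The largest bag has 2 vertices, giving width 1; this decomposition certifies tw(G) ≤ 1. G has an edge, so its treewidth is at least 1. Therefore the treewidth is 1.

1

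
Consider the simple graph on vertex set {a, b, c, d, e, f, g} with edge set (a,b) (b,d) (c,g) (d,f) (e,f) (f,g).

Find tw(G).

1

A width-1 tree decomposition is:
Bags: B1 = {f, g}  B2 = {d, f}  B3 = {b, d}  B4 = {a, b}  B5 = {e, f}  B6 = {c, g}
Tree: B1–B2, B2–B3, B3–B4, B1–B5, B1–B6
Every bag has size at most 2, so the width is 2 − 1 = 1 and tw(G) ≤ 1. G has an edge, so its treewidth is at least 1. The upper and lower bounds meet at 1, so that is the treewidth.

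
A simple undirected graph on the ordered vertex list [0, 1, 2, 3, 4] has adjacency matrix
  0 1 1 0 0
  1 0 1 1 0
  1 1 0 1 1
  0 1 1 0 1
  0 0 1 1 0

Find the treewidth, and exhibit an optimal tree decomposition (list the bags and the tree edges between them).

Treewidth 2.
One optimal decomposition is:
Bags: B1 = {0, 1, 2}  B2 = {1, 2, 3}  B3 = {2, 3, 4}
Tree: B1–B2, B2–B3

Every bag has size at most 3, so the width is 3 − 1 = 2 and tw(G) ≤ 2. Conversely, {0, 1, 2} is a clique of size 3, and the vertices of any clique must share a bag in every tree decomposition; so some bag has ≥ 3 vertices and tw(G) ≥ 2. Combining the bounds, tw(G) = 2.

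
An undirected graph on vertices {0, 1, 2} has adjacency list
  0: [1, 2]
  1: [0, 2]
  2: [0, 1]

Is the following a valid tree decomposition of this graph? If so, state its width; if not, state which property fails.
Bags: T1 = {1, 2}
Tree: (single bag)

No — vertex 0 appears in no bag.

A tree decomposition must satisfy three properties: every vertex lies in some bag; for every edge, both endpoints lie together in some bag; and for every vertex, the bags containing it form a connected subtree. Here vertex 0 appears in no bag, so the decomposition is invalid.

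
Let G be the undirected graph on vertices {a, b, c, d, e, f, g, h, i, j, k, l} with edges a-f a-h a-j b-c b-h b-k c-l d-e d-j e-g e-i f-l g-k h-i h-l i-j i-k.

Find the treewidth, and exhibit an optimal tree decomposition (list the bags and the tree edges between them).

Treewidth 3.
Bags: B1 = {d, e, g, j}  B2 = {e, g, i, j}  B3 = {g, i, j, k}  B4 = {a, i, j, k}  B5 = {a, h, i, k}  B6 = {a, b, h, k}  B7 = {a, b, f, h}  B8 = {b, f, h, l}  B9 = {b, c, f, l}
Tree: B1–B2, B2–B3, B3–B4, B4–B5, B5–B6, B6–B7, B7–B8, B8–B9

Every bag has size at most 4, so the width is 4 − 1 = 3 and tw(G) ≤ 3. For the lower bound: the 4 vertex sets {d,e,g}, {j}, {i}, {a,b,h,k} are disjoint, each induces a connected subgraph, and every pair is joined by at least one edge of G. Contracting each set to a single vertex therefore yields K_{4} as a minor, and since treewidth is minor-monotone, tw(G) ≥ tw(K_{4}) = 3. Hence tw(G) = 3 exactly.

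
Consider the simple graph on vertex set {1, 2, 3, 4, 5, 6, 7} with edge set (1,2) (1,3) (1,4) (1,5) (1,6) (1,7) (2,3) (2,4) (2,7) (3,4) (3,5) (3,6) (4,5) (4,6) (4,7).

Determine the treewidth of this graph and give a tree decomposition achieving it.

The largest bag has 4 vertices, giving width 3; this decomposition certifies tw(G) ≤ 3. On the other hand G contains the 4-clique {1, 2, 3, 4}. A clique must lie in a single bag of any decomposition, so no decomposition can have width below 3. Hence tw(G) = 3 exactly.

Treewidth 3.
One such decomposition:
Bags: B1 = {1, 3, 4, 5}  B2 = {1, 3, 4, 6}  B3 = {1, 2, 3, 4}  B4 = {1, 2, 4, 7}
Tree: B1–B2, B2–B3, B3–B4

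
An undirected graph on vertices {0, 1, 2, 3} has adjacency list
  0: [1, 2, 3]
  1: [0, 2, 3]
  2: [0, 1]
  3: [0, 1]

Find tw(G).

A width-2 tree decomposition is:
Bags: B1 = {0, 1, 2}  B2 = {0, 1, 3}
Tree: B1–B2
Each bag holds 3 vertices, so the decomposition has width 2, which upper-bounds the treewidth. For the lower bound, the 3 vertices {0, 1, 2} are pairwise adjacent, and any tree decomposition puts a clique entirely inside one bag — forcing width ≥ 2. Therefore the treewidth is 2.

2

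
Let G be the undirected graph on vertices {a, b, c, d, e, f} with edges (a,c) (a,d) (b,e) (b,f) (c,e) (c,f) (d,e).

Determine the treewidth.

A width-2 tree decomposition is:
Bags: B1 = {a, c, d}  B2 = {c, d, e}  B3 = {c, e, f}  B4 = {b, e, f}
Tree: B1–B2, B2–B3, B3–B4
Each bag holds 3 vertices, so the decomposition has width 2, which upper-bounds the treewidth. The edges a–d–e–c–a form a cycle, so G is not a tree and its treewidth is at least 2. The upper and lower bounds meet at 2, so that is the treewidth.

2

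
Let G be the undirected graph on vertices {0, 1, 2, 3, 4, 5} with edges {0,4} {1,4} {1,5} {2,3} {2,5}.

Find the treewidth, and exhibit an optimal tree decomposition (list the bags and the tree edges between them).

Treewidth 1.
One such decomposition:
Bags: B1 = {0, 4}  B2 = {1, 4}  B3 = {1, 5}  B4 = {2, 5}  B5 = {2, 3}
Tree: B1–B2, B2–B3, B3–B4, B4–B5

The largest bag has 2 vertices, giving width 1; this decomposition certifies tw(G) ≤ 1. Any graph with an edge has treewidth ≥ 1, and G has the edge 0–4. Therefore the treewidth is 1.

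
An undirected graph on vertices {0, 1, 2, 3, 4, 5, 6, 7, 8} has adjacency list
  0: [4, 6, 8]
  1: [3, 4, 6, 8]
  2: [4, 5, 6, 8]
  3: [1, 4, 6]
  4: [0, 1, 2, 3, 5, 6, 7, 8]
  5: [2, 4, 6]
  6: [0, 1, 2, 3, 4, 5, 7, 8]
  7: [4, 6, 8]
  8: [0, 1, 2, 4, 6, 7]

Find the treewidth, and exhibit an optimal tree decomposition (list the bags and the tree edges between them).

Every bag has size at most 4, so the width is 4 − 1 = 3 and tw(G) ≤ 3. On the other hand G contains the 4-clique {0, 4, 6, 8}. A clique must lie in a single bag of any decomposition, so no decomposition can have width below 3. Hence tw(G) = 3 exactly.

Treewidth 3.
Bags: B1 = {0, 4, 6, 8}  B2 = {1, 4, 6, 8}  B3 = {2, 4, 6, 8}  B4 = {4, 6, 7, 8}  B5 = {1, 3, 4, 6}  B6 = {2, 4, 5, 6}
Tree: B1–B2, B2–B3, B1–B4, B2–B5, B3–B6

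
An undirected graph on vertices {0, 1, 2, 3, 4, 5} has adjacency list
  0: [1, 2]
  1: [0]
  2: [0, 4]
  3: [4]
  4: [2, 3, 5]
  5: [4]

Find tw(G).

1

A width-1 tree decomposition is:
Bags: B1 = {3, 4}  B2 = {4, 5}  B3 = {2, 4}  B4 = {0, 2}  B5 = {0, 1}
Tree: B1–B2, B1–B3, B3–B4, B4–B5
Each bag holds 2 vertices, so the decomposition has width 1, which upper-bounds the treewidth. Since G has at least one edge (e.g. 4–3), it is not an edgeless graph, so tw(G) ≥ 1. Therefore the treewidth is 1.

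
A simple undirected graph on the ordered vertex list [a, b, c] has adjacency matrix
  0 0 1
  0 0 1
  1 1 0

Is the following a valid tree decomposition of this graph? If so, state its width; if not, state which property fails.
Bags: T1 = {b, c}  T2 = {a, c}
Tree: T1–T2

Vertex coverage: the bags together contain {a, b, c}, the full vertex set. Edge coverage: each edge of G has both endpoints in at least one bag. Running intersection: for every vertex, the bags containing it form a connected subtree. All three properties hold, so this is a valid tree decomposition of width max|bag| − 1 = 1, and hence tw(G) ≤ 1.

Yes; width 1.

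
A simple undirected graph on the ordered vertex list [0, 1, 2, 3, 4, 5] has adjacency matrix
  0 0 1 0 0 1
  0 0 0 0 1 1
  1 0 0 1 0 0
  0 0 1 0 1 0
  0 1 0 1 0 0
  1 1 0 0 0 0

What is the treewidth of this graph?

A width-2 tree decomposition is:
Bags: B1 = {0, 2, 3}  B2 = {0, 3, 4}  B3 = {0, 1, 4}  B4 = {0, 1, 5}
Tree: B1–B2, B2–B3, B3–B4
Each bag holds 3 vertices, so the decomposition has width 2, which upper-bounds the treewidth. The edges 0–2–3–4–1–5–0 form a cycle, so G is not a tree and its treewidth is at least 2. Combining the bounds, tw(G) = 2.

2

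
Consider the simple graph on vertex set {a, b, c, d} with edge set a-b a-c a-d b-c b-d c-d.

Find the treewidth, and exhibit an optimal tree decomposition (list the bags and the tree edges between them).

A single bag containing all 4 vertices is trivially a valid decomposition of width 3. On the other hand G contains the 4-clique {a, b, c, d}. A clique must lie in a single bag of any decomposition, so no decomposition can have width below 3. Combining the bounds, tw(G) = 3.

Treewidth 3.
Bags: B1 = {a, b, c, d}
Tree: (single bag)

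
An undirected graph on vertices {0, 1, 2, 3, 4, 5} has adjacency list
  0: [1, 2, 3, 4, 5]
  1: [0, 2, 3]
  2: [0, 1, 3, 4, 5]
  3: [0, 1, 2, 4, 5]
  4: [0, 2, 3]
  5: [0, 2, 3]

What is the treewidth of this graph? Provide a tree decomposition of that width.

Treewidth 3.
Bags: B1 = {0, 1, 2, 3}  B2 = {0, 2, 3, 5}  B3 = {0, 2, 3, 4}
Tree: B1–B2, B1–B3

The largest bag has 4 vertices, giving width 3; this decomposition certifies tw(G) ≤ 3. On the other hand G contains the 4-clique {0, 1, 2, 3}. A clique must lie in a single bag of any decomposition, so no decomposition can have width below 3. The upper and lower bounds meet at 3, so that is the treewidth.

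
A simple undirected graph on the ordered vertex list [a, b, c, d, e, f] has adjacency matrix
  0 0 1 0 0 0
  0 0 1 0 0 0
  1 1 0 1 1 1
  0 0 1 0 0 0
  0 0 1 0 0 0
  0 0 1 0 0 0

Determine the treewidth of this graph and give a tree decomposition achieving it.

Treewidth 1.
One such decomposition:
Bags: B1 = {c, f}  B2 = {b, c}  B3 = {a, c}  B4 = {c, d}  B5 = {c, e}
Tree: B1–B2, B1–B3, B1–B4, B2–B5

Each bag holds 2 vertices, so the decomposition has width 1, which upper-bounds the treewidth. Since G has at least one edge (e.g. f–c), it is not an edgeless graph, so tw(G) ≥ 1. Hence tw(G) = 1 exactly.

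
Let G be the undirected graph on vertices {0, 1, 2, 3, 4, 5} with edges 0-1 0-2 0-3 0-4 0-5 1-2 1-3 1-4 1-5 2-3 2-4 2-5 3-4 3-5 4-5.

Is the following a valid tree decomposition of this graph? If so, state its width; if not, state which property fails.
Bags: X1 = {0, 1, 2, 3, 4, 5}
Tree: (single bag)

Yes; width 5.

Checking the three conditions: (i) the bags cover all of {0, 1, 2, 3, 4, 5}; (ii) for each edge, some bag contains both endpoints; (iii) the bags containing any fixed vertex form a subtree. All hold, so the decomposition is valid with width 6 − 1 = 5.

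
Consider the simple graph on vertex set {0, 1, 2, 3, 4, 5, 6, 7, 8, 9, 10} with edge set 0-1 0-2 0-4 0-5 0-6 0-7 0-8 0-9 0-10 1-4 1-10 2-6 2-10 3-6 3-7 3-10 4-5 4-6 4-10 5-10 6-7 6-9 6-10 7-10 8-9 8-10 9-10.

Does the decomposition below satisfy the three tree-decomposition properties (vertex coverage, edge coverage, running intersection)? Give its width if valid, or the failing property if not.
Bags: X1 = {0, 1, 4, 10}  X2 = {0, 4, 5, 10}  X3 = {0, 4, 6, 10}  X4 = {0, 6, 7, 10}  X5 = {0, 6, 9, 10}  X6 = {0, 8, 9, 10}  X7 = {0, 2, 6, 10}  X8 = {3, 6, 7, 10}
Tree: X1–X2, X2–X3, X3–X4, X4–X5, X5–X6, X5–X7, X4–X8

Yes; width 3.

Checking the three conditions: (i) the bags cover all of {0, 1, 2, 3, 4, 5, 6, 7, 8, 9, 10}; (ii) for each edge, some bag contains both endpoints; (iii) the bags containing any fixed vertex form a subtree. All hold, so the decomposition is valid with width 4 − 1 = 3.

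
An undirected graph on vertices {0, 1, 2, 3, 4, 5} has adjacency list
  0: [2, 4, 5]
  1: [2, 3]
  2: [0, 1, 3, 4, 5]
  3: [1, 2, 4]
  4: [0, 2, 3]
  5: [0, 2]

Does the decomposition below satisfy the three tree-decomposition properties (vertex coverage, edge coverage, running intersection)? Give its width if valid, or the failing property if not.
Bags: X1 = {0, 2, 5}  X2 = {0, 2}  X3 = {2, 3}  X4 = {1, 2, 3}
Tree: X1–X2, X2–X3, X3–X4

No — vertex 4 appears in no bag.

A tree decomposition must satisfy three properties: every vertex lies in some bag; for every edge, both endpoints lie together in some bag; and for every vertex, the bags containing it form a connected subtree. Here vertex 4 appears in no bag, so the decomposition is invalid.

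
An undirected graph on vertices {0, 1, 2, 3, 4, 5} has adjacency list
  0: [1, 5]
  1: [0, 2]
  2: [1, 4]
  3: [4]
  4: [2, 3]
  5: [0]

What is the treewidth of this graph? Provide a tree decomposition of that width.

The largest bag has 2 vertices, giving width 1; this decomposition certifies tw(G) ≤ 1. Since G has at least one edge (e.g. 3–4), it is not an edgeless graph, so tw(G) ≥ 1. Combining the bounds, tw(G) = 1.

Treewidth 1.
One such decomposition:
Bags: B1 = {3, 4}  B2 = {2, 4}  B3 = {1, 2}  B4 = {0, 1}  B5 = {0, 5}
Tree: B1–B2, B2–B3, B3–B4, B4–B5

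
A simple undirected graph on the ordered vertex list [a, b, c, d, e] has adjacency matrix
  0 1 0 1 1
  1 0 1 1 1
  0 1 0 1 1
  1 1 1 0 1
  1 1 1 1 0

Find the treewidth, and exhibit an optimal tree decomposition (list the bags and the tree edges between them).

Every bag has size at most 4, so the width is 4 − 1 = 3 and tw(G) ≤ 3. Conversely, {b, c, d, e} is a clique of size 4, and the vertices of any clique must share a bag in every tree decomposition; so some bag has ≥ 4 vertices and tw(G) ≥ 3. Hence tw(G) = 3 exactly.

Treewidth 3.
One optimal decomposition is:
Bags: B1 = {a, b, d, e}  B2 = {b, c, d, e}
Tree: B1–B2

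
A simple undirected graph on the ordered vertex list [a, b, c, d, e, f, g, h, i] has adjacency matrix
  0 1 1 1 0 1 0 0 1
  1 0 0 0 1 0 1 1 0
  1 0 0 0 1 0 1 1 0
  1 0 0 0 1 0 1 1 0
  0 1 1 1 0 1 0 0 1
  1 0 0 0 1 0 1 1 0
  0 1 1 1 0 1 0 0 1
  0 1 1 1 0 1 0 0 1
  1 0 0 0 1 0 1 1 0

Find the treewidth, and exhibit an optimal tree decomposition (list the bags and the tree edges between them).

Treewidth 4.
One optimal decomposition is:
Bags: B1 = {a, d, e, g, h}  B2 = {a, b, e, g, h}  B3 = {a, e, g, h, i}  B4 = {a, e, f, g, h}  B5 = {a, c, e, g, h}
Tree: B1–B2, B2–B3, B3–B4, B4–B5

Every bag has size at most 5, so the width is 5 − 1 = 4 and tw(G) ≤ 4. For the lower bound: the 5 vertex sets {d,h}, {b,g}, {e,i}, {a}, {f} are disjoint, each induces a connected subgraph, and every pair is joined by at least one edge of G. Contracting each set to a single vertex therefore yields K_{5} as a minor, and since treewidth is minor-monotone, tw(G) ≥ tw(K_{5}) = 4. Therefore the treewidth is 4.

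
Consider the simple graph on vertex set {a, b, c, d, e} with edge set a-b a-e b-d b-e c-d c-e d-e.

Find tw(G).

A width-2 tree decomposition is:
Bags: B1 = {b, d, e}  B2 = {a, b, e}  B3 = {c, d, e}
Tree: B1–B2, B1–B3
Each bag holds 3 vertices, so the decomposition has width 2, which upper-bounds the treewidth. For the lower bound, the 3 vertices {c, d, e} are pairwise adjacent, and any tree decomposition puts a clique entirely inside one bag — forcing width ≥ 2. Combining the bounds, tw(G) = 2.

2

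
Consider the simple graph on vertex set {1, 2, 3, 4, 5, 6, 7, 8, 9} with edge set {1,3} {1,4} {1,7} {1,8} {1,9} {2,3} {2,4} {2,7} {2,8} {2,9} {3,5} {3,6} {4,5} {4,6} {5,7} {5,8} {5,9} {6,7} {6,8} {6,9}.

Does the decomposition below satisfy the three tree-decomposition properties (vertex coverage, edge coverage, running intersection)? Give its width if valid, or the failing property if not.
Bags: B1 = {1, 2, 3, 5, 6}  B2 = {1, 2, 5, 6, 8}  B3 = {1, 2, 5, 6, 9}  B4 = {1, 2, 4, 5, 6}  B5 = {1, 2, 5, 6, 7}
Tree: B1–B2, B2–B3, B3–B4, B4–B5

Yes; width 4.

Vertex coverage: the bags together contain {1, 2, 3, 4, 5, 6, 7, 8, 9}, the full vertex set. Edge coverage: each edge of G has both endpoints in at least one bag. Running intersection: for every vertex, the bags containing it form a connected subtree. All three properties hold, so this is a valid tree decomposition of width max|bag| − 1 = 4, and hence tw(G) ≤ 4.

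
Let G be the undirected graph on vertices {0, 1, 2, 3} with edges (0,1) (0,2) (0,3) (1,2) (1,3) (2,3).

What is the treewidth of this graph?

A width-3 tree decomposition is:
Bags: B1 = {0, 1, 2, 3}
Tree: (single bag)
With just one bag of size 4, the width is 4 − 1 = 3, so tw(G) ≤ 3. On the other hand G contains the 4-clique {0, 1, 2, 3}. A clique must lie in a single bag of any decomposition, so no decomposition can have width below 3. Combining the bounds, tw(G) = 3.

3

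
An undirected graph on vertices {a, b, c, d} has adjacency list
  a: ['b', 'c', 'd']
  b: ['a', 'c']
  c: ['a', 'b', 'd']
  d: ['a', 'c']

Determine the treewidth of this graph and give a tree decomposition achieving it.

The largest bag has 3 vertices, giving width 2; this decomposition certifies tw(G) ≤ 2. For the lower bound, the 3 vertices {a, c, d} are pairwise adjacent, and any tree decomposition puts a clique entirely inside one bag — forcing width ≥ 2. The upper and lower bounds meet at 2, so that is the treewidth.

Treewidth 2.
Bags: B1 = {a, b, c}  B2 = {a, c, d}
Tree: B1–B2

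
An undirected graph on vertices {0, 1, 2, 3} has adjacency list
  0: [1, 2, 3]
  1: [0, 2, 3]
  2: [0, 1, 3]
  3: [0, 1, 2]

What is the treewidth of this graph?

3

A width-3 tree decomposition is:
Bags: B1 = {0, 1, 2, 3}
Tree: (single bag)
With just one bag of size 4, the width is 4 − 1 = 3, so tw(G) ≤ 3. Conversely, {0, 1, 2, 3} is a clique of size 4, and the vertices of any clique must share a bag in every tree decomposition; so some bag has ≥ 4 vertices and tw(G) ≥ 3. Therefore the treewidth is 3.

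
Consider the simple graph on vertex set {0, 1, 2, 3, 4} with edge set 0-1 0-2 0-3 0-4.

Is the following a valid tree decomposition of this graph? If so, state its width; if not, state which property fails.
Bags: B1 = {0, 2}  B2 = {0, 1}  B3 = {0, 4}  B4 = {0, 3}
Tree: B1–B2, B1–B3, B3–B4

Yes; width 1.

Every vertex of G appears in some bag (union = {0, 1, 2, 3, 4}); every edge is covered by a bag; and for each vertex v the set of bags containing v is connected in the bag tree. The decomposition is therefore valid. The largest bag has 2 vertices, so the width is 1.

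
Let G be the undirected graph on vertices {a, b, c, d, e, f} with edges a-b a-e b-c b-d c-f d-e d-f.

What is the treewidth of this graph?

A width-2 tree decomposition is:
Bags: B1 = {b, c, f}  B2 = {b, d, f}  B3 = {a, b, d}  B4 = {a, d, e}
Tree: B1–B2, B2–B3, B3–B4
Every bag has size at most 3, so the width is 3 − 1 = 2 and tw(G) ≤ 2. For the lower bound, G contains the cycle c–f–d–b–c, so G is not a forest; only forests have treewidth ≤ 1, hence tw(G) ≥ 2. Combining the bounds, tw(G) = 2.

2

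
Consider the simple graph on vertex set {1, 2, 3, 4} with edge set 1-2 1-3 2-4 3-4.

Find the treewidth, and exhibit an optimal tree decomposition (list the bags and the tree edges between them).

Treewidth 2.
One such decomposition:
Bags: B1 = {1, 2, 4}  B2 = {1, 3, 4}
Tree: B1–B2

Every bag has size at most 3, so the width is 3 − 1 = 2 and tw(G) ≤ 2. For the lower bound, G contains the cycle 4–2–1–3–4, so G is not a forest; only forests have treewidth ≤ 1, hence tw(G) ≥ 2. Hence tw(G) = 2 exactly.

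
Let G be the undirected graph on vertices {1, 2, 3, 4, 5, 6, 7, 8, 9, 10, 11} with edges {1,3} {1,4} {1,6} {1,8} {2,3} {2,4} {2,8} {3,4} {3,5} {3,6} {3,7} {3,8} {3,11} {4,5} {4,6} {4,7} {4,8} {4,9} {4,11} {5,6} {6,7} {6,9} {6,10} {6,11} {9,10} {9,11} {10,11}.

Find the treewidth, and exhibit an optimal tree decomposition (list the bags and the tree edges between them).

Every bag has size at most 4, so the width is 4 − 1 = 3 and tw(G) ≤ 3. On the other hand G contains the 4-clique {6, 9, 10, 11}. A clique must lie in a single bag of any decomposition, so no decomposition can have width below 3. Hence tw(G) = 3 exactly.

Treewidth 3.
One optimal decomposition is:
Bags: B1 = {1, 3, 4, 6}  B2 = {3, 4, 5, 6}  B3 = {3, 4, 6, 11}  B4 = {3, 4, 6, 7}  B5 = {1, 3, 4, 8}  B6 = {4, 6, 9, 11}  B7 = {2, 3, 4, 8}  B8 = {6, 9, 10, 11}
Tree: B1–B2, B2–B3, B2–B4, B1–B5, B3–B6, B5–B7, B6–B8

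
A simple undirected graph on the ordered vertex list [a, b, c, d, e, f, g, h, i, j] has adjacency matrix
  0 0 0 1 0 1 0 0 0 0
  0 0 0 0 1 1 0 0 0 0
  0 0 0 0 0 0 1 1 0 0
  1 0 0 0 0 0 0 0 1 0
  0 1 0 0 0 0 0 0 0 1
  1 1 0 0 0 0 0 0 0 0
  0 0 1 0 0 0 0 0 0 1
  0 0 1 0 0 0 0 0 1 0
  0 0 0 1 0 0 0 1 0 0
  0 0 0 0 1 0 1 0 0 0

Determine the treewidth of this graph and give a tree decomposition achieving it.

Treewidth 2.
One optimal decomposition is:
Bags: B1 = {a, d, i}  B2 = {a, f, i}  B3 = {b, f, i}  B4 = {b, e, i}  B5 = {e, i, j}  B6 = {g, i, j}  B7 = {c, g, i}  B8 = {c, h, i}
Tree: B1–B2, B2–B3, B3–B4, B4–B5, B5–B6, B6–B7, B7–B8

The largest bag has 3 vertices, giving width 2; this decomposition certifies tw(G) ≤ 2. Since i–d–a–f–b–e–j–g–c–h–i is a cycle in G, G is not acyclic. Forests are exactly the graphs of treewidth ≤ 1, so tw(G) ≥ 2. Hence tw(G) = 2 exactly.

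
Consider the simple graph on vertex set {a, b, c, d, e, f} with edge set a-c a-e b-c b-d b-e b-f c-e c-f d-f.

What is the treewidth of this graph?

2

A width-2 tree decomposition is:
Bags: B1 = {b, c, f}  B2 = {b, c, e}  B3 = {b, d, f}  B4 = {a, c, e}
Tree: B1–B2, B1–B3, B2–B4
The largest bag has 3 vertices, giving width 2; this decomposition certifies tw(G) ≤ 2. For the lower bound, the 3 vertices {b, d, f} are pairwise adjacent, and any tree decomposition puts a clique entirely inside one bag — forcing width ≥ 2. The upper and lower bounds meet at 2, so that is the treewidth.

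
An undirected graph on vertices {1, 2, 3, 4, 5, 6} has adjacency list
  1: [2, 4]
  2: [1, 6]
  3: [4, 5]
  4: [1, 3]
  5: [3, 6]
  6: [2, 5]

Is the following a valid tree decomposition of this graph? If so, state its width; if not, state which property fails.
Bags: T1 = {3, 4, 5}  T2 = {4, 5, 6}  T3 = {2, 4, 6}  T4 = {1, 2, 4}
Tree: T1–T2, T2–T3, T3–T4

Yes; width 2.

Every vertex of G appears in some bag (union = {1, 2, 3, 4, 5, 6}); every edge is covered by a bag; and for each vertex v the set of bags containing v is connected in the bag tree. The decomposition is therefore valid. The largest bag has 3 vertices, so the width is 2.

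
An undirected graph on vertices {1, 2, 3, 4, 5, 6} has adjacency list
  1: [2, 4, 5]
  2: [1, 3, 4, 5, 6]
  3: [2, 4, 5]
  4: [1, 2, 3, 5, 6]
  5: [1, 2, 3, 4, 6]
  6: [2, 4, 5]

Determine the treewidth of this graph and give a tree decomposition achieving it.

The largest bag has 4 vertices, giving width 3; this decomposition certifies tw(G) ≤ 3. For the lower bound, the 4 vertices {1, 2, 4, 5} are pairwise adjacent, and any tree decomposition puts a clique entirely inside one bag — forcing width ≥ 3. Hence tw(G) = 3 exactly.

Treewidth 3.
One optimal decomposition is:
Bags: B1 = {2, 4, 5, 6}  B2 = {2, 3, 4, 5}  B3 = {1, 2, 4, 5}
Tree: B1–B2, B1–B3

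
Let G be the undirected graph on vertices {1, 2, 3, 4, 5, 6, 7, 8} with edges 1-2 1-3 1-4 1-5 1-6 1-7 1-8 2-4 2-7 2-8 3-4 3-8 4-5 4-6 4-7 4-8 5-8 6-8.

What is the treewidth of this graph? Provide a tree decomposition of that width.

Each bag holds 4 vertices, so the decomposition has width 3, which upper-bounds the treewidth. Conversely, {1, 2, 4, 8} is a clique of size 4, and the vertices of any clique must share a bag in every tree decomposition; so some bag has ≥ 4 vertices and tw(G) ≥ 3. Hence tw(G) = 3 exactly.

Treewidth 3.
One such decomposition:
Bags: B1 = {1, 4, 6, 8}  B2 = {1, 3, 4, 8}  B3 = {1, 2, 4, 8}  B4 = {1, 2, 4, 7}  B5 = {1, 4, 5, 8}
Tree: B1–B2, B1–B3, B3–B4, B1–B5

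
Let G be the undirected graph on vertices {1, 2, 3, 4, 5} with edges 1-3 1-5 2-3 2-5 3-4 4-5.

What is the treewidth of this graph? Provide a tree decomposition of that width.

Every bag has size at most 3, so the width is 3 − 1 = 2 and tw(G) ≤ 2. Since 4–5–2–3–4 is a cycle in G, G is not acyclic. Forests are exactly the graphs of treewidth ≤ 1, so tw(G) ≥ 2. The upper and lower bounds meet at 2, so that is the treewidth.

Treewidth 2.
Bags: B1 = {3, 4, 5}  B2 = {2, 3, 5}  B3 = {1, 3, 5}
Tree: B1–B2, B2–B3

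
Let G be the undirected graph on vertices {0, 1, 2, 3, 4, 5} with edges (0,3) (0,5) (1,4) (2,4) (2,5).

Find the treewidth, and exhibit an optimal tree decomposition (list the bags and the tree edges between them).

Treewidth 1.
One optimal decomposition is:
Bags: B1 = {0, 3}  B2 = {0, 5}  B3 = {2, 5}  B4 = {2, 4}  B5 = {1, 4}
Tree: B1–B2, B2–B3, B3–B4, B4–B5

Every bag has size at most 2, so the width is 2 − 1 = 1 and tw(G) ≤ 1. G has an edge, so its treewidth is at least 1. Hence tw(G) = 1 exactly.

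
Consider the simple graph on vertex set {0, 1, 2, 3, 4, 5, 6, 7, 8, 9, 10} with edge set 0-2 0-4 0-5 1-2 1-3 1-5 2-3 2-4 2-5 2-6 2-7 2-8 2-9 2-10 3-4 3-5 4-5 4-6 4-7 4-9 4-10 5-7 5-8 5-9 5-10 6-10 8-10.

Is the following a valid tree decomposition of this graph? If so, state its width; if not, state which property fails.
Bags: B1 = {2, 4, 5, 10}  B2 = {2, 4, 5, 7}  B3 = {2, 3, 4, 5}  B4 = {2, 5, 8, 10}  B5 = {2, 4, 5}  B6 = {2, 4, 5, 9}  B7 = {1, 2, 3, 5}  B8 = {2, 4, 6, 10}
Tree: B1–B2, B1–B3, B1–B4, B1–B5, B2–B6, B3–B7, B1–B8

No — vertex 0 appears in no bag.

A tree decomposition must satisfy three properties: every vertex lies in some bag; for every edge, both endpoints lie together in some bag; and for every vertex, the bags containing it form a connected subtree. Here vertex 0 appears in no bag, so the decomposition is invalid.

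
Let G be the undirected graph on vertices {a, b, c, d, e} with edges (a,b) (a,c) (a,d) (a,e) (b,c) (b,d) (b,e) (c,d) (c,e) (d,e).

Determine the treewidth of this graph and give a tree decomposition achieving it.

A single bag containing all 5 vertices is trivially a valid decomposition of width 4. For the lower bound, the 5 vertices {a, b, c, d, e} are pairwise adjacent, and any tree decomposition puts a clique entirely inside one bag — forcing width ≥ 4. Therefore the treewidth is 4.

Treewidth 4.
One optimal decomposition is:
Bags: B1 = {a, b, c, d, e}
Tree: (single bag)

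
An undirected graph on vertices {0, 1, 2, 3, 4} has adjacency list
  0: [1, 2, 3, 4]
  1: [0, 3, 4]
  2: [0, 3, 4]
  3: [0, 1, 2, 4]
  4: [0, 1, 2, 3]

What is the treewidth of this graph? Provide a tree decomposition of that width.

Treewidth 3.
One optimal decomposition is:
Bags: B1 = {0, 1, 3, 4}  B2 = {0, 2, 3, 4}
Tree: B1–B2

Each bag holds 4 vertices, so the decomposition has width 3, which upper-bounds the treewidth. On the other hand G contains the 4-clique {0, 1, 3, 4}. A clique must lie in a single bag of any decomposition, so no decomposition can have width below 3. Combining the bounds, tw(G) = 3.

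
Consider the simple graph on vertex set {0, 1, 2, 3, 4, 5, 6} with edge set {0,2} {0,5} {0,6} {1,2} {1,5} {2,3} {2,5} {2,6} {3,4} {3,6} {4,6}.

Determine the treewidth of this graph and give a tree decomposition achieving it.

Treewidth 2.
One optimal decomposition is:
Bags: B1 = {1, 2, 5}  B2 = {0, 2, 5}  B3 = {0, 2, 6}  B4 = {2, 3, 6}  B5 = {3, 4, 6}
Tree: B1–B2, B2–B3, B3–B4, B4–B5

The largest bag has 3 vertices, giving width 2; this decomposition certifies tw(G) ≤ 2. On the other hand G contains the 3-clique {0, 2, 5}. A clique must lie in a single bag of any decomposition, so no decomposition can have width below 2. The upper and lower bounds meet at 2, so that is the treewidth.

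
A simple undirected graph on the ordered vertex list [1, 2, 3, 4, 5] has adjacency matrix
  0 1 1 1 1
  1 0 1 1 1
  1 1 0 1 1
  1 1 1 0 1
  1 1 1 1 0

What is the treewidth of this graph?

A width-4 tree decomposition is:
Bags: B1 = {1, 2, 3, 4, 5}
Tree: (single bag)
A single bag containing all 5 vertices is trivially a valid decomposition of width 4. Conversely, {1, 2, 3, 4, 5} is a clique of size 5, and the vertices of any clique must share a bag in every tree decomposition; so some bag has ≥ 5 vertices and tw(G) ≥ 4. Combining the bounds, tw(G) = 4.

4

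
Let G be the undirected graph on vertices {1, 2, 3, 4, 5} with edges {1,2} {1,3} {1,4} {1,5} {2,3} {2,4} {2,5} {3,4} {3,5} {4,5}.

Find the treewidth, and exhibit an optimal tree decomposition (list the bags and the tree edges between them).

A single bag containing all 5 vertices is trivially a valid decomposition of width 4. Conversely, {1, 2, 3, 4, 5} is a clique of size 5, and the vertices of any clique must share a bag in every tree decomposition; so some bag has ≥ 5 vertices and tw(G) ≥ 4. Hence tw(G) = 4 exactly.

Treewidth 4.
Bags: B1 = {1, 2, 3, 4, 5}
Tree: (single bag)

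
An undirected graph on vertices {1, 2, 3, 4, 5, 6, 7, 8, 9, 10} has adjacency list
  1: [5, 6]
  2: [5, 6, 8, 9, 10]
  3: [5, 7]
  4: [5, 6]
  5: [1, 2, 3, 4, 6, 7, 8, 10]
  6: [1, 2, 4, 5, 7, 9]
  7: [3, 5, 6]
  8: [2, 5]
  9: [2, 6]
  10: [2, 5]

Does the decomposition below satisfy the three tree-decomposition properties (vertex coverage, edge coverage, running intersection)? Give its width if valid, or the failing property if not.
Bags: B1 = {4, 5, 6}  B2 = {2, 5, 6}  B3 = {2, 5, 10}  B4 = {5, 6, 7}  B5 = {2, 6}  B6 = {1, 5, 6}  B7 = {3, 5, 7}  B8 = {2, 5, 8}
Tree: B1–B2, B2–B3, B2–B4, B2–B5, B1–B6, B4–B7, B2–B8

No — vertex 9 appears in no bag.

A tree decomposition must satisfy three properties: every vertex lies in some bag; for every edge, both endpoints lie together in some bag; and for every vertex, the bags containing it form a connected subtree. Here vertex 9 appears in no bag, so the decomposition is invalid.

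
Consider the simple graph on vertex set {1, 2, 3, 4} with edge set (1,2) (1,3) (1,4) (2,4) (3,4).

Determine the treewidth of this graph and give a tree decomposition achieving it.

The largest bag has 3 vertices, giving width 2; this decomposition certifies tw(G) ≤ 2. Conversely, {1, 2, 4} is a clique of size 3, and the vertices of any clique must share a bag in every tree decomposition; so some bag has ≥ 3 vertices and tw(G) ≥ 2. Therefore the treewidth is 2.

Treewidth 2.
Bags: B1 = {1, 2, 4}  B2 = {1, 3, 4}
Tree: B1–B2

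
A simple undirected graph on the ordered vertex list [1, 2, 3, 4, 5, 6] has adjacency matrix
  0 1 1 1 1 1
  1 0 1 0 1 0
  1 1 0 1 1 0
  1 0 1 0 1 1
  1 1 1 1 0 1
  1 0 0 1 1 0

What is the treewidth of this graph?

A width-3 tree decomposition is:
Bags: B1 = {1, 3, 4, 5}  B2 = {1, 2, 3, 5}  B3 = {1, 4, 5, 6}
Tree: B1–B2, B1–B3
Each bag holds 4 vertices, so the decomposition has width 3, which upper-bounds the treewidth. Conversely, {1, 2, 3, 5} is a clique of size 4, and the vertices of any clique must share a bag in every tree decomposition; so some bag has ≥ 4 vertices and tw(G) ≥ 3. Hence tw(G) = 3 exactly.

3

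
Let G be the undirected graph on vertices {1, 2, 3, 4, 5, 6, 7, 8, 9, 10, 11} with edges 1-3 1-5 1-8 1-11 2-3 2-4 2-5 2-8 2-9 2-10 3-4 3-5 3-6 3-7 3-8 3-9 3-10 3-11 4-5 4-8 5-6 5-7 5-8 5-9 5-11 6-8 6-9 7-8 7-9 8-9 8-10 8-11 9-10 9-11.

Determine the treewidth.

A width-4 tree decomposition is:
Bags: B1 = {3, 5, 8, 9, 11}  B2 = {3, 5, 7, 8, 9}  B3 = {2, 3, 5, 8, 9}  B4 = {3, 5, 6, 8, 9}  B5 = {2, 3, 4, 5, 8}  B6 = {1, 3, 5, 8, 11}  B7 = {2, 3, 8, 9, 10}
Tree: B1–B2, B1–B3, B3–B4, B3–B5, B1–B6, B3–B7
Every bag has size at most 5, so the width is 5 − 1 = 4 and tw(G) ≤ 4. For the lower bound, the 5 vertices {2, 3, 8, 9, 10} are pairwise adjacent, and any tree decomposition puts a clique entirely inside one bag — forcing width ≥ 4. Combining the bounds, tw(G) = 4.

4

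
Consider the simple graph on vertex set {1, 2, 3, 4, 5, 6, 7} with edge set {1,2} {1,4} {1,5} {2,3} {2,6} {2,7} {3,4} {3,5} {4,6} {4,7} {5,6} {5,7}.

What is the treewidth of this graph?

3

A width-3 tree decomposition is:
Bags: B1 = {2, 3, 4, 5}  B2 = {2, 4, 5, 7}  B3 = {1, 2, 4, 5}  B4 = {2, 4, 5, 6}
Tree: B1–B2, B2–B3, B3–B4
The largest bag has 4 vertices, giving width 3; this decomposition certifies tw(G) ≤ 3. For the lower bound: the 4 vertex sets {3,5}, {4,7}, {2}, {1} are disjoint, each induces a connected subgraph, and every pair is joined by at least one edge of G. Contracting each set to a single vertex therefore yields K_{4} as a minor, and since treewidth is minor-monotone, tw(G) ≥ tw(K_{4}) = 3. Therefore the treewidth is 3.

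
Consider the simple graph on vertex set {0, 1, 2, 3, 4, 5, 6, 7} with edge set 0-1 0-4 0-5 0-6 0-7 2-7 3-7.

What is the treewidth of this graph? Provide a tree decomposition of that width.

Each bag holds 2 vertices, so the decomposition has width 1, which upper-bounds the treewidth. G has an edge, so its treewidth is at least 1. The upper and lower bounds meet at 1, so that is the treewidth.

Treewidth 1.
One optimal decomposition is:
Bags: B1 = {0, 6}  B2 = {0, 7}  B3 = {3, 7}  B4 = {0, 4}  B5 = {0, 5}  B6 = {2, 7}  B7 = {0, 1}
Tree: B1–B2, B2–B3, B1–B4, B2–B5, B3–B6, B1–B7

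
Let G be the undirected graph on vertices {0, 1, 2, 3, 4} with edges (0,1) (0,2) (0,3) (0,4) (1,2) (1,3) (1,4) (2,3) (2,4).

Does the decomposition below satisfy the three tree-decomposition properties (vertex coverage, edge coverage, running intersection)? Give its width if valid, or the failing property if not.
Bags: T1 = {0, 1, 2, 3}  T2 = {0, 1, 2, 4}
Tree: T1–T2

Every vertex of G appears in some bag (union = {0, 1, 2, 3, 4}); every edge is covered by a bag; and for each vertex v the set of bags containing v is connected in the bag tree. The decomposition is therefore valid. The largest bag has 4 vertices, so the width is 3.

Yes; width 3.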